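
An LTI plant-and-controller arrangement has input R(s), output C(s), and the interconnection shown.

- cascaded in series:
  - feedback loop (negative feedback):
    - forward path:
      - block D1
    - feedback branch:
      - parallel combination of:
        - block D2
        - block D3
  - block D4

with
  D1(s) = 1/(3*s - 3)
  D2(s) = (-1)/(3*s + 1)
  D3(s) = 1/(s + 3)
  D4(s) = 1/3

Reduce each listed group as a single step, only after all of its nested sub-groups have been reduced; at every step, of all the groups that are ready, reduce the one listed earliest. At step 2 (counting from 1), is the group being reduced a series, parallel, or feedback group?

Reducing step by step:

1. sum the parallel branches D2, D3
2. apply the feedback formula to D1, (D2+D3)
3. series reduction of [D1/(1+D1*(D2+D3))], D4
At step 2 the group reduced is feedback.

Answer: feedback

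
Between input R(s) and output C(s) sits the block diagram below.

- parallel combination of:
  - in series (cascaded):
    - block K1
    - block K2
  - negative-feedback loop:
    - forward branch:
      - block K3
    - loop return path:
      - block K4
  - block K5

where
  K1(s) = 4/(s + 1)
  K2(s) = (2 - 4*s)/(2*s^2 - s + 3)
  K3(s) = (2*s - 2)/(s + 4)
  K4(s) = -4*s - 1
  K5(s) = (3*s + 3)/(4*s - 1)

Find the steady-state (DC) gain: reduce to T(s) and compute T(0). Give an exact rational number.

Step 1. multiply K1, K2 (series); result (8 - 16*s)/(2*s^3 + s^2 + 2*s + 3)
Step 2. feedback reduction of K3, K4; result (2 - 2*s)/(8*s^2 - 7*s - 6)
Step 3. reduce the parallel group (K1*K2), [K3/(1+K3*K4)], K5; result (48*s^6 + 14*s^5 - 527*s^4 + 825*s^3 - 109*s^2 - 359*s - 12)/(64*s^6 - 40*s^5 - 6*s^4 + 19*s^3 - 136*s^2 - 39*s + 18)
The step-3 result is T(s). Setting s = 0: T(0) = -12/18 = -2/3.

Answer: -2/3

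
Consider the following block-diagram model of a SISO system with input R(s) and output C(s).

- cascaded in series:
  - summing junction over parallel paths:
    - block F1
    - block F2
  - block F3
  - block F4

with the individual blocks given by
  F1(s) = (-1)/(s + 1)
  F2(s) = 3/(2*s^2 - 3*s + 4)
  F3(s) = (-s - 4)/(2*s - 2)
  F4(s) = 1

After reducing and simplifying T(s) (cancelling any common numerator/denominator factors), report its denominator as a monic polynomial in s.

Reducing step by step:

[1] add F1, F2 (parallel) -> (-2*s^2 + 6*s - 1)/(2*s^3 - s^2 + s + 4)
[2] combine (F1+F2), F3, F4 in series -> (2*s^3 + 2*s^2 - 23*s + 4)/(4*s^4 - 6*s^3 + 4*s^2 + 6*s - 8)
The result of step 2 is T(s) in lowest terms. Its denominator has leading coefficient 4; dividing the denominator through by 4 makes it monic.

Answer: s^4 - 3*s^3/2 + s^2 + 3*s/2 - 2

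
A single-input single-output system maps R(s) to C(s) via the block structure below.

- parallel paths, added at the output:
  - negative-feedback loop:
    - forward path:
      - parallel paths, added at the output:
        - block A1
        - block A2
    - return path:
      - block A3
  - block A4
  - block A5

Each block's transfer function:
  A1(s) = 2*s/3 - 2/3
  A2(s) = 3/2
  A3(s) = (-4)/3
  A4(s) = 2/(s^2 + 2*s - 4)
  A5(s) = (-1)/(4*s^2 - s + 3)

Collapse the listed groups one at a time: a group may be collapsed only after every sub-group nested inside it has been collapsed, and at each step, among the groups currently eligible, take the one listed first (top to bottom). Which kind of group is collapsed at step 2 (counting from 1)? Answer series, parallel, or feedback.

The answer is feedback.

Reasoning:
1. sum the parallel branches A1, A2
2. reduce the feedback loop with forward (A1+A2) and return A3
3. reduce the parallel group [(A1+A2)/(1+(A1+A2)*A3)], A4, A5
Step 2: feedback.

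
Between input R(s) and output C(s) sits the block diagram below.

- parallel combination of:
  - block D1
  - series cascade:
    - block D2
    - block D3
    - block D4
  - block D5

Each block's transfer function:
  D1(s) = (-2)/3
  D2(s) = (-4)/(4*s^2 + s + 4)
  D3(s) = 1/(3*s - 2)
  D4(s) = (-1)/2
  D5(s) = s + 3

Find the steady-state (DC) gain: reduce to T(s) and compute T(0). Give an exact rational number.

The answer is 25/12.

Reasoning:
Step 1 - combine D2, D3, D4 in series gives 2/(12*s^3 - 5*s^2 + 10*s - 8)
Step 2 - sum the parallel branches D1, (D2*D3*D4), D5 gives (36*s^4 + 69*s^3 - 5*s^2 + 46*s - 50)/(36*s^3 - 15*s^2 + 30*s - 24)
Step 2 gives the overall T(s). Then T(0) = -50/(-24) = 25/12.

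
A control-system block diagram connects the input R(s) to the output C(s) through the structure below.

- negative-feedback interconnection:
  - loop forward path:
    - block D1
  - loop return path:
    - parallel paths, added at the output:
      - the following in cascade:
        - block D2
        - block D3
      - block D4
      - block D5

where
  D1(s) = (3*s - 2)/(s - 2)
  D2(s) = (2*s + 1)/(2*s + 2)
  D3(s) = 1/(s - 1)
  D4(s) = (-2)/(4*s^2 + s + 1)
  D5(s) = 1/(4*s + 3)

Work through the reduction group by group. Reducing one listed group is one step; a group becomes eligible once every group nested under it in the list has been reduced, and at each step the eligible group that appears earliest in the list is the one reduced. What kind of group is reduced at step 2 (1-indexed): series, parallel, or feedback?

Reducing step by step:

Step 1: series reduction of D2, D3
Step 2: combine (D2*D3), D4, D5 in parallel
Step 3: close the feedback loop around D1, ((D2*D3)+D4+D5)
So the answer for step 2 is parallel.

Answer: parallel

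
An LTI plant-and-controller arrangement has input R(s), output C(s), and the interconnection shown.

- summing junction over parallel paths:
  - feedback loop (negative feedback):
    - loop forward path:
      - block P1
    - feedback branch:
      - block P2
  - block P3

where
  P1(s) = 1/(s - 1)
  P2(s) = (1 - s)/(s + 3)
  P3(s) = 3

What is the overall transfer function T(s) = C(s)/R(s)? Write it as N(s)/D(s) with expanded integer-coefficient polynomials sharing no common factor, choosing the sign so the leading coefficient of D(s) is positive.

1. close the feedback loop around P1, P2: (s + 3)/(s^2 + s - 2)
2. parallel reduction of [P1/(1+P1*P2)], P3; the result is T(s) itself (integer coefficients, no common factor, positive leading denominator coefficient)

Final answer: (3*s^2 + 4*s - 3)/(s^2 + s - 2)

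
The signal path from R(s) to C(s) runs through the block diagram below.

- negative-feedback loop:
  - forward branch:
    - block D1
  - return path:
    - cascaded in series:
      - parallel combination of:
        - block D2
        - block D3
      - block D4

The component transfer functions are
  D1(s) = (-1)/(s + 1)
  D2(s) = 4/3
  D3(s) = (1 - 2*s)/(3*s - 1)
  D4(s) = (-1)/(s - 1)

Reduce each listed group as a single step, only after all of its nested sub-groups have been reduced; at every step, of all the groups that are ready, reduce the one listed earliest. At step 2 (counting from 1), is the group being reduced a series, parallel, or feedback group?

1. sum the parallel branches D2, D3
2. series reduction of (D2+D3), D4
3. collapse the loop (D1 forward, ((D2+D3)*D4) return)
Step 2: series.

Final answer: series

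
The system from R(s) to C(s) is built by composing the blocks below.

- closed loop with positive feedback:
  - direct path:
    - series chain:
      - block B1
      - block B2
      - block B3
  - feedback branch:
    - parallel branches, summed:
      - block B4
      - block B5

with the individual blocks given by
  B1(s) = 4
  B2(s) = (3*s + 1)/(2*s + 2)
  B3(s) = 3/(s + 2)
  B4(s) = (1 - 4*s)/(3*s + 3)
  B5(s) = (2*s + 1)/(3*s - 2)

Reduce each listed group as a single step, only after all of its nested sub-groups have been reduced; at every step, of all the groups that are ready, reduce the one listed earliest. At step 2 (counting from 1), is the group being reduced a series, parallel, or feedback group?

Answer: parallel

Working:
Step 1 - series reduction of B1, B2, B3
Step 2 - reduce the parallel group B4, B5
Step 3 - close the feedback loop around (B1*B2*B3), (B4+B5)
At step 2 the group reduced is parallel.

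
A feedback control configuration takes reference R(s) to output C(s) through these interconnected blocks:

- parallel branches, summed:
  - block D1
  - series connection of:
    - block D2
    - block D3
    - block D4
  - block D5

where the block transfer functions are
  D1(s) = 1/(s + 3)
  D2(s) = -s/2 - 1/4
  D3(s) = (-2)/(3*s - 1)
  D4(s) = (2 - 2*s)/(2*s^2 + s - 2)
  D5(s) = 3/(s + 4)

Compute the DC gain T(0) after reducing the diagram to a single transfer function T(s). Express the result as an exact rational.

[1] cascade D2, D3, D4: (-2*s^2 + s + 1)/(6*s^3 + s^2 - 7*s + 2)
[2] add D1, (D2*D3*D4), D5 (parallel): (22*s^4 + 69*s^3 - 31*s^2 - 64*s + 38)/(6*s^5 + 43*s^4 + 72*s^3 - 35*s^2 - 70*s + 24)
DC gain: substitute s = 0 into T(s) from step 2: T(0) = 38/24 = 19/12.

Final answer: 19/12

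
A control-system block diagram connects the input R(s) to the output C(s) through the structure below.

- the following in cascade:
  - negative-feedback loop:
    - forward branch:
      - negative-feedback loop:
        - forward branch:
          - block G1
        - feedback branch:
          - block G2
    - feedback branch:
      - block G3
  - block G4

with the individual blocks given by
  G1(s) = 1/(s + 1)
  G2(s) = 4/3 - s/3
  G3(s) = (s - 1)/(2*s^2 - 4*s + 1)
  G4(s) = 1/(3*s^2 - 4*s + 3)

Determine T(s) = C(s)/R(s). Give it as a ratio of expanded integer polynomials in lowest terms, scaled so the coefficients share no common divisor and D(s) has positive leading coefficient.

The answer is (6*s^2 - 12*s + 3)/(12*s^5 + 2*s^4 - 81*s^3 + 122*s^2 - 85*s + 12).

Reasoning:
Step 1. close the feedback loop around G1, G2; result 3/(2*s + 7)
Step 2. close the feedback loop around [G1/(1+G1*G2)], G3; result (6*s^2 - 12*s + 3)/(4*s^3 + 6*s^2 - 23*s + 4)
Step 3. combine [[G1/(1+G1*G2)]/(1+[G1/(1+G1*G2)]*G3)], G4 in series - this is the overall T(s), already in the required normalized form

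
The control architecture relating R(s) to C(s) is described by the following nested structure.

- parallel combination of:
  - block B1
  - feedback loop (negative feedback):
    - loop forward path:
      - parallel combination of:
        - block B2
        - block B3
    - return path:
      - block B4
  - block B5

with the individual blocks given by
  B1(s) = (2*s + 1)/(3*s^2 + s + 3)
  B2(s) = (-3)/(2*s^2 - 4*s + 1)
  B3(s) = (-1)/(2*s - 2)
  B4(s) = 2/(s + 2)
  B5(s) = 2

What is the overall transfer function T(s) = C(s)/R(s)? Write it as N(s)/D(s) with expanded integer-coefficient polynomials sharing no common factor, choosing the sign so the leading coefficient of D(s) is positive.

Step 1 - add B2, B3 (parallel); result (-2*s^2 - 2*s + 5)/(4*s^3 - 12*s^2 + 10*s - 2)
Step 2 - close the feedback loop around (B2+B3), B4; result (-2*s^3 - 6*s^2 + s + 10)/(4*s^4 - 4*s^3 - 18*s^2 + 14*s + 6)
Step 3 - sum the parallel branches B1, [(B2+B3)/(1+(B2+B3)*B4)], B5, which is the overall transfer function T(s) = C(s)/R(s) in lowest terms

Hence the answer: (24*s^6 - 14*s^5 - 116*s^4 - 25*s^3 - 21*s^2 + 135*s + 72)/(12*s^6 - 8*s^5 - 46*s^4 + 12*s^3 - 22*s^2 + 48*s + 18)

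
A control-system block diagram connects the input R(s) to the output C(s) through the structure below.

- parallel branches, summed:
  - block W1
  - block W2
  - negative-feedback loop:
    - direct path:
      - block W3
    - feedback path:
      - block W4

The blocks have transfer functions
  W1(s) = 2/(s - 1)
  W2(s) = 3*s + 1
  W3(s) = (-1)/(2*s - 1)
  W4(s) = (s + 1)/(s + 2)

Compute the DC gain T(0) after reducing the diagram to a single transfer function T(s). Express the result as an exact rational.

Reducing step by step:

Step 1. collapse the loop (W3 forward, W4 return): (-s - 2)/(2*s^2 + 2*s - 3)
Step 2. combine W1, W2, [W3/(1+W3*W4)] in parallel: (6*s^4 + 2*s^3 - 12*s^2 + 7*s - 1)/(2*s^3 - 5*s + 3)
That last expression is T(s); at s = 0 only the constant terms survive, so T(0) = -1/3.

Answer: -1/3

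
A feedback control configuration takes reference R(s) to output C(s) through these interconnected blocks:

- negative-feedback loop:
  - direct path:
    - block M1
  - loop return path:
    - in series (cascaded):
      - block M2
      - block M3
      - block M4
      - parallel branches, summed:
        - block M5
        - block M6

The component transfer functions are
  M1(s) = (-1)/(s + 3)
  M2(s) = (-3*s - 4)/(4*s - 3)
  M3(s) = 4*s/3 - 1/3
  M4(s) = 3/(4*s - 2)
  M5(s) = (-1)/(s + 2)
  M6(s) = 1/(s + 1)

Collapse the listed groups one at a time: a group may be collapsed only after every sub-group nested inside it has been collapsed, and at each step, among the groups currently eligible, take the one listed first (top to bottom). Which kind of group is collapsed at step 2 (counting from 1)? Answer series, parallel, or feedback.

[1] combine M5, M6 in parallel
[2] multiply M2, M3, M4, (M5+M6) (series)
[3] apply the feedback formula to M1, (M2*M3*M4*(M5+M6))
Step 2 collapses a series group.

Final answer: series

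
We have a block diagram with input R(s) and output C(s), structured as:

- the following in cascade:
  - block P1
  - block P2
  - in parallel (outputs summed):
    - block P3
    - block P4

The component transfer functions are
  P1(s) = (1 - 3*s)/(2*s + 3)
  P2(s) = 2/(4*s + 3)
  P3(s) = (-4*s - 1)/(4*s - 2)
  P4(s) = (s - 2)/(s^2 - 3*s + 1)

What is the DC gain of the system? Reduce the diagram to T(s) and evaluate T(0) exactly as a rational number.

The answer is -1/3.

Reasoning:
[1] sum the parallel branches P3, P4: (-4*s^3 + 15*s^2 - 11*s + 3)/(4*s^3 - 14*s^2 + 10*s - 2)
[2] cascade P1, P2, (P3+P4): (12*s^4 - 49*s^3 + 48*s^2 - 20*s + 3)/(16*s^5 - 20*s^4 - 68*s^3 + 19*s^2 + 27*s - 9)
Step 2 gives the overall T(s). Then T(0) = 3/(-9) = -1/3.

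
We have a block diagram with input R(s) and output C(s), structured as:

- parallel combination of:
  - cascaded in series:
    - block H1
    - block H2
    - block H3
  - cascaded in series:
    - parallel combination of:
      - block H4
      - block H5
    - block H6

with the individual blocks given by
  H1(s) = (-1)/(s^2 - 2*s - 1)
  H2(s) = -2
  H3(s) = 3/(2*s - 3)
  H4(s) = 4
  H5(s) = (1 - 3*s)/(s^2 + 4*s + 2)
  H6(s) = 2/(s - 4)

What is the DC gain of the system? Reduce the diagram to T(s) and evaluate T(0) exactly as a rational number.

Answer: -1/4

Working:
Step 1: cascade H1, H2, H3 = 6/(2*s^3 - 7*s^2 + 4*s + 3)
Step 2: reduce the parallel group H4, H5 = (4*s^2 + 13*s + 9)/(s^2 + 4*s + 2)
Step 3: cascade (H4+H5), H6 = (8*s^2 + 26*s + 18)/(s^3 - 14*s - 8)
Step 4: sum the parallel branches (H1*H2*H3), ((H4+H5)*H6) = (16*s^5 - 4*s^4 - 108*s^3 + 2*s^2 + 66*s + 6)/(2*s^6 - 7*s^5 - 24*s^4 + 85*s^3 - 74*s - 24)
The step-4 result is T(s). Setting s = 0: T(0) = 6/(-24) = -1/4.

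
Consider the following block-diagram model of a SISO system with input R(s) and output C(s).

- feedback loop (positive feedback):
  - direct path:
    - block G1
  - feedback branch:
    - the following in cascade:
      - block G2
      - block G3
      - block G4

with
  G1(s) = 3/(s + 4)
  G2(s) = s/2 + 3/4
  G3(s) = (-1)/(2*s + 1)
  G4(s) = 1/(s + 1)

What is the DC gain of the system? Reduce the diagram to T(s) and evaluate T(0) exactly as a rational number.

[1] reduce the series chain G2, G3, G4 gives (-2*s - 3)/(8*s^2 + 12*s + 4)
[2] feedback reduction of G1, (G2*G3*G4) gives (24*s^2 + 36*s + 12)/(8*s^3 + 44*s^2 + 58*s + 25)
Evaluating the step-2 result (the overall T(s)) at s = 0 gives T(0) = 12/25.

Answer: 12/25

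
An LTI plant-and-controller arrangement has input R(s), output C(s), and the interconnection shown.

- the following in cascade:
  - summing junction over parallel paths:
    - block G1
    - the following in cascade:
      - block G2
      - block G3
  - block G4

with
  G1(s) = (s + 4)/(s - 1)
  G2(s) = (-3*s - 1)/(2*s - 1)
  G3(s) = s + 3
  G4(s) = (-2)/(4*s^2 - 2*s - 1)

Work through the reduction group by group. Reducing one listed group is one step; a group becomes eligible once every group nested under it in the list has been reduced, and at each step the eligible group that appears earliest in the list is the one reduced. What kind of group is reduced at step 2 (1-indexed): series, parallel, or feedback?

1. multiply G2, G3 (series)
2. sum the parallel branches G1, (G2*G3)
3. cascade (G1+(G2*G3)), G4
Step 2 collapses a parallel group.

Therefore the answer is parallel.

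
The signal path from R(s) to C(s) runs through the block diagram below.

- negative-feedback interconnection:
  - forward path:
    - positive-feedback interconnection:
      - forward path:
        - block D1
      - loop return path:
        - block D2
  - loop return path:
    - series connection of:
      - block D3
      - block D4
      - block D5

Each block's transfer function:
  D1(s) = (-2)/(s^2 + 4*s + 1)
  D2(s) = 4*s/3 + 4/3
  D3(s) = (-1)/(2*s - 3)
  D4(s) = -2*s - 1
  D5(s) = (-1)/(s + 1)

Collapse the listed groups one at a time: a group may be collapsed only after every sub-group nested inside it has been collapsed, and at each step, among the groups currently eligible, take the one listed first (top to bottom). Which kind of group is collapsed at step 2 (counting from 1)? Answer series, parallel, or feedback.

Step 1 - apply the feedback formula to D1, D2
Step 2 - combine D3, D4, D5 in series
Step 3 - collapse the loop ([D1/(1-D1*D2)] forward, (D3*D4*D5) return)
Step 2 collapses a series group.

Answer: series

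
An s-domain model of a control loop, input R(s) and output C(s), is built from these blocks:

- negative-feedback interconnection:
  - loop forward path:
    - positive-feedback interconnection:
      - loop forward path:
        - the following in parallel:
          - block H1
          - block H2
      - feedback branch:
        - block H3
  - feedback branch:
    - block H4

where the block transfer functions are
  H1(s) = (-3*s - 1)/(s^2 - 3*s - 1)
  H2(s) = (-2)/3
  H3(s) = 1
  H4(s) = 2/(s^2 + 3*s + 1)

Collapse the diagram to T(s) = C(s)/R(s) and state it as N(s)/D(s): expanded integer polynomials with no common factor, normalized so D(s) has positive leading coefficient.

Answer: (-2*s^4 - 9*s^3 - 12*s^2 - 6*s - 1)/(5*s^4 + 9*s^3 - 19*s^2 - 18*s - 4)

Working:
1. parallel reduction of H1, H2 gives (-2*s^2 - 3*s - 1)/(3*s^2 - 9*s - 3)
2. close the feedback loop around (H1+H2), H3 gives (-2*s^2 - 3*s - 1)/(5*s^2 - 6*s - 2)
3. reduce the feedback loop with forward [(H1+H2)/(1-(H1+H2)*H3)] and return H4 - this is the overall T(s), already in the required normalized form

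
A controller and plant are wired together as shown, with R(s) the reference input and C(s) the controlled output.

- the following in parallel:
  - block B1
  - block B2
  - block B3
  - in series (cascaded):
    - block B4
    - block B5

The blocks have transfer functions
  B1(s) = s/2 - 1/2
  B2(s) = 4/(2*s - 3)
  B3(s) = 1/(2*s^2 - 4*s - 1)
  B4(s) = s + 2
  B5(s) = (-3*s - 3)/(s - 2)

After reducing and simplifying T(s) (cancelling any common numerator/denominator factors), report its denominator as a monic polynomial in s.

[1] combine B4, B5 in series; result (-3*s^2 - 9*s - 6)/(s - 2)
[2] reduce the parallel group B1, B2, B3, (B4*B5); result (-20*s^5 - 14*s^4 + 220*s^3 - 145*s^2 - 121*s - 2)/(8*s^4 - 44*s^3 + 76*s^2 - 34*s - 12)
T(s) is the step-2 result (common factors already cancelled). Leading coefficient of the denominator: 8. Divide through by 8 for the monic polynomial.

Therefore the answer is s^4 - 11*s^3/2 + 19*s^2/2 - 17*s/4 - 3/2.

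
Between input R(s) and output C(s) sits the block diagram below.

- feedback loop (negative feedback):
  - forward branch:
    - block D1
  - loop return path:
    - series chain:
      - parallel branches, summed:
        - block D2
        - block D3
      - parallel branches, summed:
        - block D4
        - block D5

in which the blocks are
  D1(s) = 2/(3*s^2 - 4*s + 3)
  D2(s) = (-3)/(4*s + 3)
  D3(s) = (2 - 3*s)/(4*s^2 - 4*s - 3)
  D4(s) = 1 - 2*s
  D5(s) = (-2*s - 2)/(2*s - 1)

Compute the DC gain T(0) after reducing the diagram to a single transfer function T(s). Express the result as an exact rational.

First reduce the diagram to T(s).

[1] parallel reduction of D2, D3 = (-24*s^2 + 11*s + 15)/(16*s^3 - 4*s^2 - 24*s - 9)
[2] parallel reduction of D4, D5 = (-4*s^2 + 2*s - 3)/(2*s - 1)
[3] series reduction of (D2+D3), (D4+D5) = (96*s^4 - 92*s^3 + 34*s^2 - 3*s - 45)/(32*s^4 - 24*s^3 - 44*s^2 + 6*s + 9)
[4] reduce the feedback loop with forward D1 and return ((D2+D3)*(D4+D5)) = (64*s^4 - 48*s^3 - 88*s^2 + 12*s + 18)/(96*s^6 - 200*s^5 + 252*s^4 - 62*s^3 - 61*s^2 - 24*s - 63)
That last expression is T(s); at s = 0 only the constant terms survive, so T(0) = 18/(-63) = -2/7.

Answer: -2/7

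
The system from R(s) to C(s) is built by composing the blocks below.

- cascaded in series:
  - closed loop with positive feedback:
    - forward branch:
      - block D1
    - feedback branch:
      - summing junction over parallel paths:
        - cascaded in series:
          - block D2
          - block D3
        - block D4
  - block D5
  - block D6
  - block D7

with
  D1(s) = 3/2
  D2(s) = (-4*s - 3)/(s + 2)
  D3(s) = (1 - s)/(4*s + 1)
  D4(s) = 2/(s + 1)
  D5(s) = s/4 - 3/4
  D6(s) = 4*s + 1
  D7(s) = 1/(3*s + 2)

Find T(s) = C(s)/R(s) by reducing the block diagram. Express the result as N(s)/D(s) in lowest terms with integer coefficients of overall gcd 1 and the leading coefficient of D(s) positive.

Step 1: multiply D2, D3 (series): (4*s^2 - s - 3)/(4*s^2 + 9*s + 2)
Step 2: reduce the parallel group (D2*D3), D4: (4*s^3 + 11*s^2 + 14*s + 1)/(4*s^3 + 13*s^2 + 11*s + 2)
Step 3: collapse the loop (D1 forward, ((D2*D3)+D4) return): (-12*s^3 - 39*s^2 - 33*s - 6)/(4*s^3 + 7*s^2 + 20*s - 1)
Step 4: multiply [D1/(1-D1*((D2*D3)+D4))], D5, D6, D7 (series), giving the overall T(s)

Hence the answer: (-48*s^5 - 24*s^4 + 333*s^3 + 456*s^2 + 165*s + 18)/(48*s^4 + 116*s^3 + 296*s^2 + 148*s - 8)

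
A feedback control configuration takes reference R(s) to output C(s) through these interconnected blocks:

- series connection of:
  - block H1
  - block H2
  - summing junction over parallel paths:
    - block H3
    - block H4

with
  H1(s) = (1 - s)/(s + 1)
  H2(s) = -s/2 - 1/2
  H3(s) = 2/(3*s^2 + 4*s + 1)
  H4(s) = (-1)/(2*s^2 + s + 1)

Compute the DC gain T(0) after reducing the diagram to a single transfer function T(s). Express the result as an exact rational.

Reducing step by step:

Step 1. parallel reduction of H3, H4 = (s^2 - 2*s + 1)/(6*s^4 + 11*s^3 + 9*s^2 + 5*s + 1)
Step 2. reduce the series chain H1, H2, (H3+H4) = (s^3 - 3*s^2 + 3*s - 1)/(12*s^4 + 22*s^3 + 18*s^2 + 10*s + 2)
That last expression is T(s); at s = 0 only the constant terms survive, so T(0) = -1/2.

Answer: -1/2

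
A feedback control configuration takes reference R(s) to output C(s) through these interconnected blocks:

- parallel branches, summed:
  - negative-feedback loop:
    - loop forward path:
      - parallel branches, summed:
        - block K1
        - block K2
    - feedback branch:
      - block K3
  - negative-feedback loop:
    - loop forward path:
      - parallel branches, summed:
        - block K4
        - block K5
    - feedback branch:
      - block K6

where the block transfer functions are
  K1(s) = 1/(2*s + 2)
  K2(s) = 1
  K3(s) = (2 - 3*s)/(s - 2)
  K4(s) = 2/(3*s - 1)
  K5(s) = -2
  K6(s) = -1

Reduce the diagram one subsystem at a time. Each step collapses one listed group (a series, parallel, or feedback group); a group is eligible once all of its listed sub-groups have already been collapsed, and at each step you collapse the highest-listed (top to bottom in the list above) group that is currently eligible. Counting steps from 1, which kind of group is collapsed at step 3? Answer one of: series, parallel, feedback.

Answer: parallel

Working:
1. sum the parallel branches K1, K2
2. feedback reduction of (K1+K2), K3
3. reduce the parallel group K4, K5
4. reduce the feedback loop with forward (K4+K5) and return K6
5. add [(K1+K2)/(1+(K1+K2)*K3)], [(K4+K5)/(1+(K4+K5)*K6)] (parallel)
Step 3: parallel.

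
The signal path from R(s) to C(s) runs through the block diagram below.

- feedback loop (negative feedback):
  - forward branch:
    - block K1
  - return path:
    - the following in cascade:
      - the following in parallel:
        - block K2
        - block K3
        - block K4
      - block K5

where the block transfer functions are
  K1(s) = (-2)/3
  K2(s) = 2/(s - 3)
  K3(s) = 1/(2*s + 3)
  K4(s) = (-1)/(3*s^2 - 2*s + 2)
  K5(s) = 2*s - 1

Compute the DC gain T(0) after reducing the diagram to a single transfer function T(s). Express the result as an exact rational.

First reduce the diagram to T(s).

(1) parallel reduction of K2, K3, K4; result (15*s^3 - 3*s^2 + 7*s + 15)/(6*s^4 - 13*s^3 - 17*s^2 + 12*s - 18)
(2) reduce the series chain (K2+K3+K4), K5; result (30*s^4 - 21*s^3 + 17*s^2 + 23*s - 15)/(6*s^4 - 13*s^3 - 17*s^2 + 12*s - 18)
(3) apply the feedback formula to K1, ((K2+K3+K4)*K5); result (12*s^4 - 26*s^3 - 34*s^2 + 24*s - 36)/(42*s^4 - 3*s^3 + 85*s^2 + 10*s + 24)
Evaluating the step-3 result (the overall T(s)) at s = 0 gives T(0) = -36/24 = -3/2.

Answer: -3/2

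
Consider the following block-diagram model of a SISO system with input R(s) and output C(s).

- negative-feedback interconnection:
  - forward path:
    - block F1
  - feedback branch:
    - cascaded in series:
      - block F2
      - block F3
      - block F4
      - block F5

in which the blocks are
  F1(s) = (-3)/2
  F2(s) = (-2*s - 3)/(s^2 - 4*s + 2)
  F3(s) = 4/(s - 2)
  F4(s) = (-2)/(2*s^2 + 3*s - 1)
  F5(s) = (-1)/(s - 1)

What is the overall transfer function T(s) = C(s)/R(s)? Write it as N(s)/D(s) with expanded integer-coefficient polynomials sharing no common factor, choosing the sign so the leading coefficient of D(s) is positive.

First reduce the diagram to T(s).

Step 1. multiply F2, F3, F4, F5 (series): (-16*s - 24)/(2*s^6 - 11*s^5 + 10*s^4 + 27*s^3 - 50*s^2 + 26*s - 4)
Step 2. apply the feedback formula to F1, (F2*F3*F4*F5), which is the overall transfer function T(s) = C(s)/R(s) in lowest terms

Answer: (-6*s^6 + 33*s^5 - 30*s^4 - 81*s^3 + 150*s^2 - 78*s + 12)/(4*s^6 - 22*s^5 + 20*s^4 + 54*s^3 - 100*s^2 + 100*s + 64)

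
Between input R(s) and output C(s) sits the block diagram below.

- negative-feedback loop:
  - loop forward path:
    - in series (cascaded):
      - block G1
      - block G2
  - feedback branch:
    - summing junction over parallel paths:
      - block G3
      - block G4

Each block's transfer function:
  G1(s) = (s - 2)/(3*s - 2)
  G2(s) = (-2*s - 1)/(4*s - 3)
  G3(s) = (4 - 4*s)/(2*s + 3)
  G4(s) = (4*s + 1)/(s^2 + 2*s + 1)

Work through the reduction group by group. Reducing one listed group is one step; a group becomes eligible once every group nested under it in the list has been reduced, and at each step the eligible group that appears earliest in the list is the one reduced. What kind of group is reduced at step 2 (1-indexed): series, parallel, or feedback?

The answer is parallel.

Reasoning:
Step 1. series reduction of G1, G2
Step 2. parallel reduction of G3, G4
Step 3. close the feedback loop around (G1*G2), (G3+G4)
The group at step 2 is a parallel group.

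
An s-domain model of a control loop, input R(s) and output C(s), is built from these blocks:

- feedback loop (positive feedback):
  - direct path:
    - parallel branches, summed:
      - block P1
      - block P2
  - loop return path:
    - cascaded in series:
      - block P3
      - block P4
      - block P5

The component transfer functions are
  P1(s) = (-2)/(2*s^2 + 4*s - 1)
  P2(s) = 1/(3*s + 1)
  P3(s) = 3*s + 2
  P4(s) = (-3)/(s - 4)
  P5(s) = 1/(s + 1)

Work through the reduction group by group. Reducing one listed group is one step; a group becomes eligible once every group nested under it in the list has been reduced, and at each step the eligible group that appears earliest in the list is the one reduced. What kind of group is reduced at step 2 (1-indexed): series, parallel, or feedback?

Answer: series

Working:
1. sum the parallel branches P1, P2
2. series reduction of P3, P4, P5
3. feedback reduction of (P1+P2), (P3*P4*P5)
Step 2: series.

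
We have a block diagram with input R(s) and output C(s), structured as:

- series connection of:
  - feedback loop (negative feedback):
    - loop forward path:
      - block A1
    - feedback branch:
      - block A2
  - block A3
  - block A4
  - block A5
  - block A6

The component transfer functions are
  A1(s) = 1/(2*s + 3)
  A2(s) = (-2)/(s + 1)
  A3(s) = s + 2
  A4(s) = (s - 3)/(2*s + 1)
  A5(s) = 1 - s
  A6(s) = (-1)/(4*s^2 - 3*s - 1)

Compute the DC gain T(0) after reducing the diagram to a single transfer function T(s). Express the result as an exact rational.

Step 1. apply the feedback formula to A1, A2 = (s + 1)/(2*s^2 + 5*s + 1)
Step 2. cascade [A1/(1+A1*A2)], A3, A4, A5, A6 = (s^3 - 7*s - 6)/(16*s^4 + 52*s^3 + 40*s^2 + 11*s + 1)
The step-2 result is T(s). Setting s = 0: T(0) = -6/1 = -6.

Hence the answer: -6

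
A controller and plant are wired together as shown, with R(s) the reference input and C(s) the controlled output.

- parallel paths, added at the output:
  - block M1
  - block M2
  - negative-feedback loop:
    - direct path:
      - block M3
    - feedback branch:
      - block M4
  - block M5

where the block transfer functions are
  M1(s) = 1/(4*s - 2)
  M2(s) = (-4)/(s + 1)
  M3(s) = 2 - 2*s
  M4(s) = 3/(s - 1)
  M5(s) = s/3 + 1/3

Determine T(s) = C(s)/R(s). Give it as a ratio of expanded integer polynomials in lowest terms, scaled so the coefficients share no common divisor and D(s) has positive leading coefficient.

The answer is (44*s^3 + 18*s^2 - 249*s + 137)/(60*s^2 + 30*s - 30).

Reasoning:
Step 1 - apply the feedback formula to M3, M4 -> 2*s/5 - 2/5
Step 2 - reduce the parallel group M1, M2, [M3/(1+M3*M4)], M5 - this is the overall T(s), already in the required normalized form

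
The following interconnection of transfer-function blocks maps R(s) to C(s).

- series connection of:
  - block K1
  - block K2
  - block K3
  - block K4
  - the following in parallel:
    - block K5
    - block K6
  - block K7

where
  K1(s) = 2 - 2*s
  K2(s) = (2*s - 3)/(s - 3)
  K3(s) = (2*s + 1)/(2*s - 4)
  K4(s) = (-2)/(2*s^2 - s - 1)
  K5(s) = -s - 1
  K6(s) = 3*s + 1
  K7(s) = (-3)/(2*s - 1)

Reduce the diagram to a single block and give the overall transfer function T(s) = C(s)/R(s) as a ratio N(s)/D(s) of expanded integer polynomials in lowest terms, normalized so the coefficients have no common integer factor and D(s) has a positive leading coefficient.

Step 1 - sum the parallel branches K5, K6 -> 2*s
Step 2 - multiply K1, K2, K3, K4, (K5+K6), K7 (series), which is the overall transfer function T(s) = C(s)/R(s) in lowest terms

Final answer: (-24*s^2 + 36*s)/(2*s^3 - 11*s^2 + 17*s - 6)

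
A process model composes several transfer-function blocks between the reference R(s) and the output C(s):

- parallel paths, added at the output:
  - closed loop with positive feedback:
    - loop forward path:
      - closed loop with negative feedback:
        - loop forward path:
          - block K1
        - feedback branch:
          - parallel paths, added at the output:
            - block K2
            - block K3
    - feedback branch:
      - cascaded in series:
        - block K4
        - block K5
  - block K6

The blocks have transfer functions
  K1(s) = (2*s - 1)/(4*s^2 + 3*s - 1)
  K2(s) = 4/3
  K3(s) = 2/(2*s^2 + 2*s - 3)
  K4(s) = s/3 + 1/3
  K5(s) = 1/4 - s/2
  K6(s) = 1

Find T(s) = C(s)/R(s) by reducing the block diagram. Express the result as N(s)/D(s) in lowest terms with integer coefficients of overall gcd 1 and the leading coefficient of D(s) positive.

[1] combine K2, K3 in parallel = (8*s^2 + 8*s - 6)/(6*s^2 + 6*s - 9)
[2] close the feedback loop around K1, (K2+K3) = (12*s^3 + 6*s^2 - 24*s + 9)/(24*s^4 + 58*s^3 - 16*s^2 - 53*s + 15)
[3] series reduction of K4, K5 = -s^2/6 - s/12 + 1/12
[4] apply the feedback formula to [K1/(1+K1*(K2+K3))], (K4*K5) = (48*s^3 + 24*s^2 - 96*s + 36)/(8*s^5 + 104*s^4 + 214*s^3 - 68*s^2 - 201*s + 57)
[5] combine [[K1/(1+K1*(K2+K3))]/(1-[K1/(1+K1*(K2+K3))]*(K4*K5))], K6 in parallel, giving the overall T(s)

Therefore the answer is (8*s^5 + 104*s^4 + 262*s^3 - 44*s^2 - 297*s + 93)/(8*s^5 + 104*s^4 + 214*s^3 - 68*s^2 - 201*s + 57).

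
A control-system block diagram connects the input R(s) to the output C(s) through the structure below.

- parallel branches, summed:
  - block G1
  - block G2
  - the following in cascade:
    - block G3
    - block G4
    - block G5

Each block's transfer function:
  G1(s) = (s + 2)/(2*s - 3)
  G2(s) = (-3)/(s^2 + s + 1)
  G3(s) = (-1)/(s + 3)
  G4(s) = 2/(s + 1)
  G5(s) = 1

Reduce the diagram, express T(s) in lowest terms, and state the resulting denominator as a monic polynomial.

Answer: s^5 + 7*s^4/2 + s^3/2 - 5*s^2 - 15*s/2 - 9/2

Working:
Step 1 - combine G3, G4, G5 in series = (-2)/(s^2 + 4*s + 3)
Step 2 - add G1, G2, (G3*G4*G5) (parallel) = (s^5 + 7*s^4 + 8*s^3 + 10*s^2 + 37*s + 39)/(2*s^5 + 7*s^4 + s^3 - 10*s^2 - 15*s - 9)
T(s) is the step-2 result (common factors already cancelled). Leading coefficient of the denominator: 2. Divide through by 2 for the monic polynomial.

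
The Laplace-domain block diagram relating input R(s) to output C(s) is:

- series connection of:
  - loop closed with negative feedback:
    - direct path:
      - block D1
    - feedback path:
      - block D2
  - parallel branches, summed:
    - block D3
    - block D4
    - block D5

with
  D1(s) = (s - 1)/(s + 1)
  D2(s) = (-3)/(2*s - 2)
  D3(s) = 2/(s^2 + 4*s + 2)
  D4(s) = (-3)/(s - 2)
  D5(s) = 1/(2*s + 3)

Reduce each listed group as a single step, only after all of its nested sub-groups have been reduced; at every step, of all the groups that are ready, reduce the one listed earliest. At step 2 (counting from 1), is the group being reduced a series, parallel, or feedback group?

[1] apply the feedback formula to D1, D2
[2] parallel reduction of D3, D4, D5
[3] series reduction of [D1/(1+D1*D2)], (D3+D4+D5)
Step 2 collapses a parallel group.

Final answer: parallel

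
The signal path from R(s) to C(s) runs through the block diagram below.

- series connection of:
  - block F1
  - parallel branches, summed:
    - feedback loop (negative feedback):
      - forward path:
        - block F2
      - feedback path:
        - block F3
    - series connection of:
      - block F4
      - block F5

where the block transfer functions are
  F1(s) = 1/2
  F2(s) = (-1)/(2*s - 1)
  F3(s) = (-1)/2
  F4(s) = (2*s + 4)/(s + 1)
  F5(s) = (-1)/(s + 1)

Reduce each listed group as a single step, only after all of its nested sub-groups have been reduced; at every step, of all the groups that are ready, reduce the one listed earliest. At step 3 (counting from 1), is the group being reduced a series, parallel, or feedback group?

Answer: parallel

Working:
Step 1: reduce the feedback loop with forward F2 and return F3
Step 2: multiply F4, F5 (series)
Step 3: sum the parallel branches [F2/(1+F2*F3)], (F4*F5)
Step 4: cascade F1, ([F2/(1+F2*F3)]+(F4*F5))
Step 3 collapses a parallel group.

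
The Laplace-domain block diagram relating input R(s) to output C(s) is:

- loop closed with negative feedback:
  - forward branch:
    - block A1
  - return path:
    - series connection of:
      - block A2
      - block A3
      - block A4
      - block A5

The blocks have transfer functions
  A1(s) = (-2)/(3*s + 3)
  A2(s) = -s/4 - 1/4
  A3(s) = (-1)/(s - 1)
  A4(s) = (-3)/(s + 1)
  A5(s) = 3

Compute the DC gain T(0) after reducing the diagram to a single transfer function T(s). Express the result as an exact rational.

The answer is 4/3.

Reasoning:
Step 1 - combine A2, A3, A4, A5 in series -> (-9)/(4*s - 4)
Step 2 - apply the feedback formula to A1, (A2*A3*A4*A5) -> (4 - 4*s)/(6*s^2 + 3)
The step-2 result is T(s). Setting s = 0: T(0) = 4/3.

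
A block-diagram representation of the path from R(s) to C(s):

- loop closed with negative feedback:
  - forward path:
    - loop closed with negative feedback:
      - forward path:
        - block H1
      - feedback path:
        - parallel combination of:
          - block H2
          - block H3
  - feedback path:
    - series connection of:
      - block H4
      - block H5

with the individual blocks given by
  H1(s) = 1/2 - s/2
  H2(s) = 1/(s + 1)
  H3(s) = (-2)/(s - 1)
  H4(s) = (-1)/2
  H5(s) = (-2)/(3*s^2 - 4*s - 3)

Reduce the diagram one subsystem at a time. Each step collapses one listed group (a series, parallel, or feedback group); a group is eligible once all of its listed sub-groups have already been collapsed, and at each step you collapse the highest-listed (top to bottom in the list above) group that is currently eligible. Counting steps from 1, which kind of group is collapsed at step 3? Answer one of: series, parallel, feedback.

The answer is series.

Reasoning:
(1) combine H2, H3 in parallel
(2) close the feedback loop around H1, (H2+H3)
(3) reduce the series chain H4, H5
(4) apply the feedback formula to [H1/(1+H1*(H2+H3))], (H4*H5)
The group at step 3 is a series group.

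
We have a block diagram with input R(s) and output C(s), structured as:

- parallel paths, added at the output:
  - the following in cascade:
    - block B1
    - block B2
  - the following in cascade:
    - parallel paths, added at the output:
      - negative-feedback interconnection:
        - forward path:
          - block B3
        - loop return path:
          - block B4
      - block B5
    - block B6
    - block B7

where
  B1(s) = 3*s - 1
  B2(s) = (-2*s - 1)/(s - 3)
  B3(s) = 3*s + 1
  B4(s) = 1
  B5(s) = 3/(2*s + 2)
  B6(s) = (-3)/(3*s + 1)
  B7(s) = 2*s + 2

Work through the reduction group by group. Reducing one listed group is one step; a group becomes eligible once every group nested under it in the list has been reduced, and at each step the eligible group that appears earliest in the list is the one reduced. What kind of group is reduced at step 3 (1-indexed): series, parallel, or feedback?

The answer is parallel.

Reasoning:
(1) reduce the series chain B1, B2
(2) reduce the feedback loop with forward B3 and return B4
(3) combine [B3/(1+B3*B4)], B5 in parallel
(4) cascade ([B3/(1+B3*B4)]+B5), B6, B7
(5) reduce the parallel group (B1*B2), (([B3/(1+B3*B4)]+B5)*B6*B7)
Step 3 collapses a parallel group.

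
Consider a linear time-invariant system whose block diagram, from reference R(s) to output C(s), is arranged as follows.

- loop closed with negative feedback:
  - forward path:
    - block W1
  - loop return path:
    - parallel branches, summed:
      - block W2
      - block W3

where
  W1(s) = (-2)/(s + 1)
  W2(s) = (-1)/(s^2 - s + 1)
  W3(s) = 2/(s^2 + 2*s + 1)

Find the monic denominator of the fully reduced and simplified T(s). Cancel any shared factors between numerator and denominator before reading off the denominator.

Step 1. reduce the parallel group W2, W3, giving (s^2 - 4*s + 1)/(s^4 + s^3 + s + 1)
Step 2. feedback reduction of W1, (W2+W3), giving (-2*s^4 - 2*s^3 - 2*s - 2)/(s^5 + 2*s^4 + s^3 - s^2 + 10*s - 1)
No further cancellation is possible in the step-2 result, so that is T(s). Its denominator is already monic.

Therefore the answer is s^5 + 2*s^4 + s^3 - s^2 + 10*s - 1.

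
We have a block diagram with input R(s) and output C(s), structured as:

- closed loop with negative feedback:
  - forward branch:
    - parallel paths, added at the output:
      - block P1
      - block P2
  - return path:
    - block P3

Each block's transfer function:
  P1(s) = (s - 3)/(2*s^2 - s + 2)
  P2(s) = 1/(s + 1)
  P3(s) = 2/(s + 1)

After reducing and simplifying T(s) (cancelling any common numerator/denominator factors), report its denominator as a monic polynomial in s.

Answer: s^4 + 3*s^3/2 + 4*s^2 - 3*s/2

Working:
Step 1: combine P1, P2 in parallel, giving (3*s^2 - 3*s - 1)/(2*s^3 + s^2 + s + 2)
Step 2: apply the feedback formula to (P1+P2), P3, giving (3*s^3 - 4*s - 1)/(2*s^4 + 3*s^3 + 8*s^2 - 3*s)
The result of step 2 is T(s) in lowest terms. Its denominator has leading coefficient 2; dividing the denominator through by 2 makes it monic.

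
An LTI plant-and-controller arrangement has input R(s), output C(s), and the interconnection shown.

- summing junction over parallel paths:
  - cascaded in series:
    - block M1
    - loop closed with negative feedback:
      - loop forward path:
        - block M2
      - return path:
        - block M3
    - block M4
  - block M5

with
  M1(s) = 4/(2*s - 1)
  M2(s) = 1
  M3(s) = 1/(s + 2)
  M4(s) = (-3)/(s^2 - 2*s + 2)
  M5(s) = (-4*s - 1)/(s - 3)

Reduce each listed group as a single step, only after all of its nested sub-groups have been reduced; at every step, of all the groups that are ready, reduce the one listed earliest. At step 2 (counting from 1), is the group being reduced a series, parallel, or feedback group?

Answer: series

Working:
Step 1: apply the feedback formula to M2, M3
Step 2: multiply M1, [M2/(1+M2*M3)], M4 (series)
Step 3: sum the parallel branches (M1*[M2/(1+M2*M3)]*M4), M5
At step 2 the group reduced is series.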